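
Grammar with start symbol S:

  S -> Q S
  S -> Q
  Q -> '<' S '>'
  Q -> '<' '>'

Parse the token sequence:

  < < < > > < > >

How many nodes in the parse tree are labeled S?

4

[S [Q < [S [Q < [S [Q < >]] >] [S [Q < >]]] >]]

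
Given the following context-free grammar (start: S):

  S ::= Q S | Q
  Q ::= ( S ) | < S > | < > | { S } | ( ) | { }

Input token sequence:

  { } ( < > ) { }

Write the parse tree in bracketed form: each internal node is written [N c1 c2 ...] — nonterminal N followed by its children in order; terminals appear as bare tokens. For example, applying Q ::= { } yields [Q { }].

[S [Q { }] [S [Q ( [S [Q < >]] )] [S [Q { }]]]]

S
Q S
{ } S
{ } Q S
{ } ( S ) S
{ } ( Q ) S
{ } ( < > ) S
{ } ( < > ) Q
{ } ( < > ) { }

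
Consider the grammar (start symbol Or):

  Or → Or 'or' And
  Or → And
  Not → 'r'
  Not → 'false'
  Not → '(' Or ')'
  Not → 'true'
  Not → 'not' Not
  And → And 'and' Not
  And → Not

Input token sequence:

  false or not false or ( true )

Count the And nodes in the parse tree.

4

[Or [Or [Or [And [Not false]]] or [And [Not not [Not false]]]] or [And [Not ( [Or [And [Not true]]] )]]]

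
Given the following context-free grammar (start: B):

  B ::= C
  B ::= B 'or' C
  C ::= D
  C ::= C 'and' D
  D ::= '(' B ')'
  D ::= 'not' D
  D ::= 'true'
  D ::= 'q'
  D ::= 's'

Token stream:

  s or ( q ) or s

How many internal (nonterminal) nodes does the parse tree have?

12

[B [B [B [C [D s]]] or [C [D ( [B [C [D q]]] )]]] or [C [D s]]]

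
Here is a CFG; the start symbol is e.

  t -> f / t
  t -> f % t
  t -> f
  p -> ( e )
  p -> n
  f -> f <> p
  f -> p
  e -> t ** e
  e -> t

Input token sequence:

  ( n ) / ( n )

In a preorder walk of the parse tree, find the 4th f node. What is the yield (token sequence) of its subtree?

n

[e [t [f [p ( [e [t [f [p n]]]] )]] / [t [f [p ( [e [t [f [p n]]]] )]]]]]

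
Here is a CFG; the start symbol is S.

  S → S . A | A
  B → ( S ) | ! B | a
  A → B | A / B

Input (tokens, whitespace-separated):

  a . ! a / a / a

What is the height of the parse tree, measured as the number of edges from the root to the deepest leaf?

6

[S [S [A [B a]]] . [A [A [A [B ! [B a]]] / [B a]] / [B a]]]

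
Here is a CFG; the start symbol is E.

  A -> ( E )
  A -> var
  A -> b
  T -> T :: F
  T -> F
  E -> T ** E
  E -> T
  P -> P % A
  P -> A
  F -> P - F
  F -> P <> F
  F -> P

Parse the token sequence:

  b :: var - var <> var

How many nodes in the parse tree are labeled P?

4

[E [T [T [F [P [A b]]]] :: [F [P [A var]] - [F [P [A var]] <> [F [P [A var]]]]]]]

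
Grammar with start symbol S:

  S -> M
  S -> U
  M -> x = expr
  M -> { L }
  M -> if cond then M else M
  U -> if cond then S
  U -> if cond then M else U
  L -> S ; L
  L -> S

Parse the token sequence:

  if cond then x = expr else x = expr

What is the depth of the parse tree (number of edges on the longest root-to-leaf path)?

[S [M if cond then [M x = expr] else [M x = expr]]]

3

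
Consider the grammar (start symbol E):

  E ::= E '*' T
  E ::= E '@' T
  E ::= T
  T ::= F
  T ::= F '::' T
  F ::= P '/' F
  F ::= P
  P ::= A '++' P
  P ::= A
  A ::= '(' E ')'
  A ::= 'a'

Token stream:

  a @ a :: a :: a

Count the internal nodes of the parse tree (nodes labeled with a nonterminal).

18

[E [E [T [F [P [A a]]]]] @ [T [F [P [A a]]] :: [T [F [P [A a]]] :: [T [F [P [A a]]]]]]]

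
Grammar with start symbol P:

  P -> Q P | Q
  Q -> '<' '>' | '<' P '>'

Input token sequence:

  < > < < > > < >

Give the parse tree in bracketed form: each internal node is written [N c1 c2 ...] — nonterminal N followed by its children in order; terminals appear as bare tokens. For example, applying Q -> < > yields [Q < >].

[P [Q < >] [P [Q < [P [Q < >]] >] [P [Q < >]]]]

P
Q P
< > P
< > Q P
< > < P > P
< > < Q > P
< > < < > > P
< > < < > > Q
< > < < > > < >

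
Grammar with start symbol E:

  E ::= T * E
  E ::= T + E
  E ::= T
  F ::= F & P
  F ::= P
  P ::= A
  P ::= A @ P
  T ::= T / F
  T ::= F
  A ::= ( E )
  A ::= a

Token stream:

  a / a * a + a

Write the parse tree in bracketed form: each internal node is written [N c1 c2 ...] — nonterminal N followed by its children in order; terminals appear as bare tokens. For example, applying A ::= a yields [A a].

E
T * E
T / F * E
F / F * E
P / F * E
A / F * E
a / F * E
a / P * E
a / A * E
a / a * E
a / a * T + E
a / a * F + E
a / a * P + E
a / a * A + E
a / a * a + E
a / a * a + T
a / a * a + F
a / a * a + P
a / a * a + A
a / a * a + a

[E [T [T [F [P [A a]]]] / [F [P [A a]]]] * [E [T [F [P [A a]]]] + [E [T [F [P [A a]]]]]]]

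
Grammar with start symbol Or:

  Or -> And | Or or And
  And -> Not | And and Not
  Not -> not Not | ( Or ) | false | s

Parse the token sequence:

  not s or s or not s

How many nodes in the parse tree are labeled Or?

3

[Or [Or [Or [And [Not not [Not s]]]] or [And [Not s]]] or [And [Not not [Not s]]]]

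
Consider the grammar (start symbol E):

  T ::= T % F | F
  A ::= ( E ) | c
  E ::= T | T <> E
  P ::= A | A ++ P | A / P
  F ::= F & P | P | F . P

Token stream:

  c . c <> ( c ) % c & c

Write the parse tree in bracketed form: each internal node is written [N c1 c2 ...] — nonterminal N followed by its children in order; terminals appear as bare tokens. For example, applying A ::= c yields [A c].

[E [T [F [F [P [A c]]] . [P [A c]]]] <> [E [T [T [F [P [A ( [E [T [F [P [A c]]]]] )]]]] % [F [F [P [A c]]] & [P [A c]]]]]]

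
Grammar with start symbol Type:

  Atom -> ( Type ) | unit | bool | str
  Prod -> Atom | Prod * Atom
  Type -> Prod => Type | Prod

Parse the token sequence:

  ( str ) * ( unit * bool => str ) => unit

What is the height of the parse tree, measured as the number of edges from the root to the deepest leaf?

7

[Type [Prod [Prod [Atom ( [Type [Prod [Atom str]]] )]] * [Atom ( [Type [Prod [Prod [Atom unit]] * [Atom bool]] => [Type [Prod [Atom str]]]] )]] => [Type [Prod [Atom unit]]]]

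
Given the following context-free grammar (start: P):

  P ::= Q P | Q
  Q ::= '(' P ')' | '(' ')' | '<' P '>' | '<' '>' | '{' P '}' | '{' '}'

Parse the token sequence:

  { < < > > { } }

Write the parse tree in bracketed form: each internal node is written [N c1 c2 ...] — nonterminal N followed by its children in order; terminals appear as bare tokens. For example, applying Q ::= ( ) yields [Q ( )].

P
Q
{ P }
{ Q P }
{ < P > P }
{ < Q > P }
{ < < > > P }
{ < < > > Q }
{ < < > > { } }

[P [Q { [P [Q < [P [Q < >]] >] [P [Q { }]]] }]]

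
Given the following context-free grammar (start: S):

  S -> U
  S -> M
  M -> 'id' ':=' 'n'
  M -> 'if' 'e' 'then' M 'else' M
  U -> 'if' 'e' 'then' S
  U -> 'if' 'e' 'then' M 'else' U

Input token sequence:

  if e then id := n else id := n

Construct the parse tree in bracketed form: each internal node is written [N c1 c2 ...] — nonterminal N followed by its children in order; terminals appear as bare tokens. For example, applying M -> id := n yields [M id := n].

[S [M if e then [M id := n] else [M id := n]]]

S
M
if e then M else M
if e then id := n else M
if e then id := n else id := n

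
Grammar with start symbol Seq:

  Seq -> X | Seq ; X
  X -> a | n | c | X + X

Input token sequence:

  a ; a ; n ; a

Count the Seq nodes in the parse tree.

4

[Seq [Seq [Seq [Seq [X a]] ; [X a]] ; [X n]] ; [X a]]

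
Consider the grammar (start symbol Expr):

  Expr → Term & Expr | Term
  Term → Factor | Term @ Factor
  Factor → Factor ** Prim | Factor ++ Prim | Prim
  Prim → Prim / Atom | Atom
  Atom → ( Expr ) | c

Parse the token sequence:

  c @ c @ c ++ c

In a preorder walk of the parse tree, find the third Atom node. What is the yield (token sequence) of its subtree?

c

[Expr [Term [Term [Term [Factor [Prim [Atom c]]]] @ [Factor [Prim [Atom c]]]] @ [Factor [Factor [Prim [Atom c]]] ++ [Prim [Atom c]]]]]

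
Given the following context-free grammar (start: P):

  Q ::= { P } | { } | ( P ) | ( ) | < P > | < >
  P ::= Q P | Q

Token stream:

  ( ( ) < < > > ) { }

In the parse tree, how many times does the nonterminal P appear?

5

[P [Q ( [P [Q ( )] [P [Q < [P [Q < >]] >]]] )] [P [Q { }]]]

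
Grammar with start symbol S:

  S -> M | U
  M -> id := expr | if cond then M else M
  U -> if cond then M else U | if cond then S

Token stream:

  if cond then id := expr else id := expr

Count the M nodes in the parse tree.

[S [M if cond then [M id := expr] else [M id := expr]]]

3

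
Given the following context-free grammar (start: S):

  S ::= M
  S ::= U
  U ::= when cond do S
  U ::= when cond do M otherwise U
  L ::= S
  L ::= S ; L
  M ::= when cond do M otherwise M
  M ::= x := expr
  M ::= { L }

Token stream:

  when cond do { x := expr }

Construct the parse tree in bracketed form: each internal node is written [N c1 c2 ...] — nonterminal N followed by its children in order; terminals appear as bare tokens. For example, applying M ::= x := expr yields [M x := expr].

[S [U when cond do [S [M { [L [S [M x := expr]]] }]]]]

S
U
when cond do S
when cond do M
when cond do { L }
when cond do { S }
when cond do { M }
when cond do { x := expr }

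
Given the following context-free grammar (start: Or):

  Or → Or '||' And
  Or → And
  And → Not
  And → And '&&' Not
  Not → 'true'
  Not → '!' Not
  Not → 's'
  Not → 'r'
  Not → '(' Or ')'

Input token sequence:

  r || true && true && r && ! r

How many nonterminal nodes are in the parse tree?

[Or [Or [And [Not r]]] || [And [And [And [And [Not true]] && [Not true]] && [Not r]] && [Not ! [Not r]]]]

13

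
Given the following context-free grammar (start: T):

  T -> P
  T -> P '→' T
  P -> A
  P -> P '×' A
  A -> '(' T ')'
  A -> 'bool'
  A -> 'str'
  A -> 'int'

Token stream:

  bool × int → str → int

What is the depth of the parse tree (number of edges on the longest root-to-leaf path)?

[T [P [P [A bool]] × [A int]] → [T [P [A str]] → [T [P [A int]]]]]

5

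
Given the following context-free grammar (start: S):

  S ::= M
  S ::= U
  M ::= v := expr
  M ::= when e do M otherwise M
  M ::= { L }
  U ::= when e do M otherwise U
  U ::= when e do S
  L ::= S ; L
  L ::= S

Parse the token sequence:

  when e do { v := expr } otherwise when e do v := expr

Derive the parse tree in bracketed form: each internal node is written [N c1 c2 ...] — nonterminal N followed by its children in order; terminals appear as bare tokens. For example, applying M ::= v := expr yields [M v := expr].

[S [U when e do [M { [L [S [M v := expr]]] }] otherwise [U when e do [S [M v := expr]]]]]

S
U
when e do M otherwise U
when e do { L } otherwise U
when e do { S } otherwise U
when e do { M } otherwise U
when e do { v := expr } otherwise U
when e do { v := expr } otherwise when e do S
when e do { v := expr } otherwise when e do M
when e do { v := expr } otherwise when e do v := expr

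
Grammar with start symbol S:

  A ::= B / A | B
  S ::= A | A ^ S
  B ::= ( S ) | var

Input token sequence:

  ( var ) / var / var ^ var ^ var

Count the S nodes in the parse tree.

4

[S [A [B ( [S [A [B var]]] )] / [A [B var] / [A [B var]]]] ^ [S [A [B var]] ^ [S [A [B var]]]]]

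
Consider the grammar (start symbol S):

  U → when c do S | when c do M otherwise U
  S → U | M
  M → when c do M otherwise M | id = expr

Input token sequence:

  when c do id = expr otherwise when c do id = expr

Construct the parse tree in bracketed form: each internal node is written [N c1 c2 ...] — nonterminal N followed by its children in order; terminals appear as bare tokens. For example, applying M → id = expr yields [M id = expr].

S
U
when c do M otherwise U
when c do id = expr otherwise U
when c do id = expr otherwise when c do S
when c do id = expr otherwise when c do M
when c do id = expr otherwise when c do id = expr

[S [U when c do [M id = expr] otherwise [U when c do [S [M id = expr]]]]]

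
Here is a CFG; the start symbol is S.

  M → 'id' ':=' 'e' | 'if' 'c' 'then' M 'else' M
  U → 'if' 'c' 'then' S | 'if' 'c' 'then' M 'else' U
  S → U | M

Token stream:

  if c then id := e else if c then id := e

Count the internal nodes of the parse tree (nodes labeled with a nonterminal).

[S [U if c then [M id := e] else [U if c then [S [M id := e]]]]]

6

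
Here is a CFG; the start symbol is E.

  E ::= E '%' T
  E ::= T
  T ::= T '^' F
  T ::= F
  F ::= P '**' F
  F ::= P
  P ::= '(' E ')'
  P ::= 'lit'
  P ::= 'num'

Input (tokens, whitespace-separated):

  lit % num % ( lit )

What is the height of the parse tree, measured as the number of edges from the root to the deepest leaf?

8

[E [E [E [T [F [P lit]]]] % [T [F [P num]]]] % [T [F [P ( [E [T [F [P lit]]]] )]]]]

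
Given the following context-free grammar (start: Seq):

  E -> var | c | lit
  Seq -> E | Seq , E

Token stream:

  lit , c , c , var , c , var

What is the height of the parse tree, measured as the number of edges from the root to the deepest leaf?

[Seq [Seq [Seq [Seq [Seq [Seq [E lit]] , [E c]] , [E c]] , [E var]] , [E c]] , [E var]]

7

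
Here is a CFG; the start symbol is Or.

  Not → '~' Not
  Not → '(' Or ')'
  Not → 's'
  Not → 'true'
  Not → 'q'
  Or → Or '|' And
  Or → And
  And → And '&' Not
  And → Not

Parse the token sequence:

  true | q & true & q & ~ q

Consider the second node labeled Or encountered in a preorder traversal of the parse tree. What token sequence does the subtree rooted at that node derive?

[Or [Or [And [Not true]]] | [And [And [And [And [Not q]] & [Not true]] & [Not q]] & [Not ~ [Not q]]]]

true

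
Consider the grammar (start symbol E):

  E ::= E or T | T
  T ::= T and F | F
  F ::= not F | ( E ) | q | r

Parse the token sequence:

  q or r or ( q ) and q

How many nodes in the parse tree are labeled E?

4

[E [E [E [T [F q]]] or [T [F r]]] or [T [T [F ( [E [T [F q]]] )]] and [F q]]]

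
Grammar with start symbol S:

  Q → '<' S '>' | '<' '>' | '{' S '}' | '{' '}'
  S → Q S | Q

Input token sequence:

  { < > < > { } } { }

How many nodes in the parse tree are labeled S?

[S [Q { [S [Q < >] [S [Q < >] [S [Q { }]]]] }] [S [Q { }]]]

5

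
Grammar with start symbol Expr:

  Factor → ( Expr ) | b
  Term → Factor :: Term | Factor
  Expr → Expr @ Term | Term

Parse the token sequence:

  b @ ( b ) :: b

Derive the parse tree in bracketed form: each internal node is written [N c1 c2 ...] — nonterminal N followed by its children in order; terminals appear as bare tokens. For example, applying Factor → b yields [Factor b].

Expr
Expr @ Term
Term @ Term
Factor @ Term
b @ Term
b @ Factor :: Term
b @ ( Expr ) :: Term
b @ ( Term ) :: Term
b @ ( Factor ) :: Term
b @ ( b ) :: Term
b @ ( b ) :: Factor
b @ ( b ) :: b

[Expr [Expr [Term [Factor b]]] @ [Term [Factor ( [Expr [Term [Factor b]]] )] :: [Term [Factor b]]]]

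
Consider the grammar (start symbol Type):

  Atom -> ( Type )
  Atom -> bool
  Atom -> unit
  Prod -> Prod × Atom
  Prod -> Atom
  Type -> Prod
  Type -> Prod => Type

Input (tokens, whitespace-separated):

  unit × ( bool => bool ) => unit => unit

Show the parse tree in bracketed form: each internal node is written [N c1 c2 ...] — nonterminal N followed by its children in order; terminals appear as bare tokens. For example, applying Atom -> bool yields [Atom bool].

[Type [Prod [Prod [Atom unit]] × [Atom ( [Type [Prod [Atom bool]] => [Type [Prod [Atom bool]]]] )]] => [Type [Prod [Atom unit]] => [Type [Prod [Atom unit]]]]]

Type
Prod => Type
Prod × Atom => Type
Atom × Atom => Type
unit × Atom => Type
unit × ( Type ) => Type
unit × ( Prod => Type ) => Type
unit × ( Atom => Type ) => Type
unit × ( bool => Type ) => Type
unit × ( bool => Prod ) => Type
unit × ( bool => Atom ) => Type
unit × ( bool => bool ) => Type
unit × ( bool => bool ) => Prod => Type
unit × ( bool => bool ) => Atom => Type
unit × ( bool => bool ) => unit => Type
unit × ( bool => bool ) => unit => Prod
unit × ( bool => bool ) => unit => Atom
unit × ( bool => bool ) => unit => unit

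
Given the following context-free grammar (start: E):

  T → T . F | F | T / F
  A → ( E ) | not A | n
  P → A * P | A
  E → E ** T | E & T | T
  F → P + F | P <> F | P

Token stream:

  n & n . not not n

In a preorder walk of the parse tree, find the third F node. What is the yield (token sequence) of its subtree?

[E [E [T [F [P [A n]]]]] & [T [T [F [P [A n]]]] . [F [P [A not [A not [A n]]]]]]]

not not n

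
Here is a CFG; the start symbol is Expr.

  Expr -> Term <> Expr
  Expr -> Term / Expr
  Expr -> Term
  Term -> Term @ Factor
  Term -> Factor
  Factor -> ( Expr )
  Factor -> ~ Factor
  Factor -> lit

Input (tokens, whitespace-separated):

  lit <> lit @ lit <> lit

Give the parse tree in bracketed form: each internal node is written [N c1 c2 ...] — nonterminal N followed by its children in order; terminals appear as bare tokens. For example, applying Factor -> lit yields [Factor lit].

[Expr [Term [Factor lit]] <> [Expr [Term [Term [Factor lit]] @ [Factor lit]] <> [Expr [Term [Factor lit]]]]]

Expr
Term <> Expr
Factor <> Expr
lit <> Expr
lit <> Term <> Expr
lit <> Term @ Factor <> Expr
lit <> Factor @ Factor <> Expr
lit <> lit @ Factor <> Expr
lit <> lit @ lit <> Expr
lit <> lit @ lit <> Term
lit <> lit @ lit <> Factor
lit <> lit @ lit <> lit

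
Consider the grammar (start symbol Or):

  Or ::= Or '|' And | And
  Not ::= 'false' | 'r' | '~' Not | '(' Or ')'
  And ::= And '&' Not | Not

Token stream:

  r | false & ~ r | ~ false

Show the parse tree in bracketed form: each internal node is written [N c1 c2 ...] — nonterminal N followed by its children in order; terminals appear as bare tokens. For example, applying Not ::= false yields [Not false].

[Or [Or [Or [And [Not r]]] | [And [And [Not false]] & [Not ~ [Not r]]]] | [And [Not ~ [Not false]]]]

Or
Or | And
Or | And | And
And | And | And
Not | And | And
r | And | And
r | And & Not | And
r | Not & Not | And
r | false & Not | And
r | false & ~ Not | And
r | false & ~ r | And
r | false & ~ r | Not
r | false & ~ r | ~ Not
r | false & ~ r | ~ false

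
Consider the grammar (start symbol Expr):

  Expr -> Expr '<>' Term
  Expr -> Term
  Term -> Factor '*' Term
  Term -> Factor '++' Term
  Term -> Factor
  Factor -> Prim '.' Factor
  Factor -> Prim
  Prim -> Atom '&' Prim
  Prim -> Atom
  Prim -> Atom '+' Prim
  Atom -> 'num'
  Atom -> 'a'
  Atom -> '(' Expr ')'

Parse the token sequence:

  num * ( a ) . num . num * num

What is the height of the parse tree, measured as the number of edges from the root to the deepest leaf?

[Expr [Term [Factor [Prim [Atom num]]] * [Term [Factor [Prim [Atom ( [Expr [Term [Factor [Prim [Atom a]]]]] )]] . [Factor [Prim [Atom num]] . [Factor [Prim [Atom num]]]]] * [Term [Factor [Prim [Atom num]]]]]]]

11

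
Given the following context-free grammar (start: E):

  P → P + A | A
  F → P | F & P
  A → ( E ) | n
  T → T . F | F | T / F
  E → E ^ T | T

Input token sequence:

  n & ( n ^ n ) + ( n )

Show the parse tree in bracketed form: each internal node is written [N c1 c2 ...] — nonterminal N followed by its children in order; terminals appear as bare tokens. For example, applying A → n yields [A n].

[E [T [F [F [P [A n]]] & [P [P [A ( [E [E [T [F [P [A n]]]]] ^ [T [F [P [A n]]]]] )]] + [A ( [E [T [F [P [A n]]]]] )]]]]]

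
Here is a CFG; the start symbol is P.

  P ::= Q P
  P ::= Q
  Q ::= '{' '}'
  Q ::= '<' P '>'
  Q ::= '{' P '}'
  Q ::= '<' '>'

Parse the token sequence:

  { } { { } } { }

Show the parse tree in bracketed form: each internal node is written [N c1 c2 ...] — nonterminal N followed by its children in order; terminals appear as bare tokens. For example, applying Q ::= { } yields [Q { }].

[P [Q { }] [P [Q { [P [Q { }]] }] [P [Q { }]]]]

P
Q P
{ } P
{ } Q P
{ } { P } P
{ } { Q } P
{ } { { } } P
{ } { { } } Q
{ } { { } } { }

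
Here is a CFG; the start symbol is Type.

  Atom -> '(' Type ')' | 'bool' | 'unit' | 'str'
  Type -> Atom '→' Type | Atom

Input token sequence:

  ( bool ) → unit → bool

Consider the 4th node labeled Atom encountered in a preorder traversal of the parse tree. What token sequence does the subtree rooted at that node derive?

bool

[Type [Atom ( [Type [Atom bool]] )] → [Type [Atom unit] → [Type [Atom bool]]]]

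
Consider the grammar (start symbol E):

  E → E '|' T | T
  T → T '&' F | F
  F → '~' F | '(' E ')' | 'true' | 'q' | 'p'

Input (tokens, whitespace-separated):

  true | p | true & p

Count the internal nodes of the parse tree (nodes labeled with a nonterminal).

[E [E [E [T [F true]]] | [T [F p]]] | [T [T [F true]] & [F p]]]

11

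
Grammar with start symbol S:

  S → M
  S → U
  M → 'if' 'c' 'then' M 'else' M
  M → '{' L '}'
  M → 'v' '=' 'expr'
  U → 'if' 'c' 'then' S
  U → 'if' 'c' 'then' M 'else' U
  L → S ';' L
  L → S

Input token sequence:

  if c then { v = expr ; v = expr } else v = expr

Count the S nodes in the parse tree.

3

[S [M if c then [M { [L [S [M v = expr]] ; [L [S [M v = expr]]]] }] else [M v = expr]]]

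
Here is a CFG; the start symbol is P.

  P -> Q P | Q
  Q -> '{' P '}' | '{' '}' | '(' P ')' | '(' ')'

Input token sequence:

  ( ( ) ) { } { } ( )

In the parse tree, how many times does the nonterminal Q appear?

[P [Q ( [P [Q ( )]] )] [P [Q { }] [P [Q { }] [P [Q ( )]]]]]

5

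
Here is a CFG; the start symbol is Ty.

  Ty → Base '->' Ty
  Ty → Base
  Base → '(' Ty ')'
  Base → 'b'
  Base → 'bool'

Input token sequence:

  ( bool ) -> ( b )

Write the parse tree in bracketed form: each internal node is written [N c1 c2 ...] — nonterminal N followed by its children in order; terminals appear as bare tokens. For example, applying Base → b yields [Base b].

[Ty [Base ( [Ty [Base bool]] )] -> [Ty [Base ( [Ty [Base b]] )]]]

Ty
Base -> Ty
( Ty ) -> Ty
( Base ) -> Ty
( bool ) -> Ty
( bool ) -> Base
( bool ) -> ( Ty )
( bool ) -> ( Base )
( bool ) -> ( b )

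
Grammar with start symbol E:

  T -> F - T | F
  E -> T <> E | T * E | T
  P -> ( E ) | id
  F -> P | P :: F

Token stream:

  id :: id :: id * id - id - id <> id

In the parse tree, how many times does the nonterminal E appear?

[E [T [F [P id] :: [F [P id] :: [F [P id]]]]] * [E [T [F [P id]] - [T [F [P id]] - [T [F [P id]]]]] <> [E [T [F [P id]]]]]]

3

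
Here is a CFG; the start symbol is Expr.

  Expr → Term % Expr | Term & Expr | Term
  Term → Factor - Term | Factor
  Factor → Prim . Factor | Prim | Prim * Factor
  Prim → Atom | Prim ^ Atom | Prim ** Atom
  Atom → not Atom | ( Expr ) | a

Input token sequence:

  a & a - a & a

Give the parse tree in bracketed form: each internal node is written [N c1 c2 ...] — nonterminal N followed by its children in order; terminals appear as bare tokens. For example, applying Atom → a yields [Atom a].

[Expr [Term [Factor [Prim [Atom a]]]] & [Expr [Term [Factor [Prim [Atom a]]] - [Term [Factor [Prim [Atom a]]]]] & [Expr [Term [Factor [Prim [Atom a]]]]]]]

Expr
Term & Expr
Factor & Expr
Prim & Expr
Atom & Expr
a & Expr
a & Term & Expr
a & Factor - Term & Expr
a & Prim - Term & Expr
a & Atom - Term & Expr
a & a - Term & Expr
a & a - Factor & Expr
a & a - Prim & Expr
a & a - Atom & Expr
a & a - a & Expr
a & a - a & Term
a & a - a & Factor
a & a - a & Prim
a & a - a & Atom
a & a - a & a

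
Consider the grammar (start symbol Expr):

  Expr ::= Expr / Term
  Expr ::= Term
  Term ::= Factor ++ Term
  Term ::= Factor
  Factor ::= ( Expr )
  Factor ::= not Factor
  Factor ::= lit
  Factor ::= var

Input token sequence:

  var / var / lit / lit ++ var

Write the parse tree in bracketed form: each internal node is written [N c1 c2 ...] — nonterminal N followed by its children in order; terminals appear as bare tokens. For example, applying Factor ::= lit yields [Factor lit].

Expr
Expr / Term
Expr / Term / Term
Expr / Term / Term / Term
Term / Term / Term / Term
Factor / Term / Term / Term
var / Term / Term / Term
var / Factor / Term / Term
var / var / Term / Term
var / var / Factor / Term
var / var / lit / Term
var / var / lit / Factor ++ Term
var / var / lit / lit ++ Term
var / var / lit / lit ++ Factor
var / var / lit / lit ++ var

[Expr [Expr [Expr [Expr [Term [Factor var]]] / [Term [Factor var]]] / [Term [Factor lit]]] / [Term [Factor lit] ++ [Term [Factor var]]]]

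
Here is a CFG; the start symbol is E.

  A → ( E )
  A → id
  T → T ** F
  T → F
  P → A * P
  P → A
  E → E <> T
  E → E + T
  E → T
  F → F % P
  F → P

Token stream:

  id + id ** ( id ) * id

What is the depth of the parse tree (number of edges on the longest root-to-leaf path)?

10

[E [E [T [F [P [A id]]]]] + [T [T [F [P [A id]]]] ** [F [P [A ( [E [T [F [P [A id]]]]] )] * [P [A id]]]]]]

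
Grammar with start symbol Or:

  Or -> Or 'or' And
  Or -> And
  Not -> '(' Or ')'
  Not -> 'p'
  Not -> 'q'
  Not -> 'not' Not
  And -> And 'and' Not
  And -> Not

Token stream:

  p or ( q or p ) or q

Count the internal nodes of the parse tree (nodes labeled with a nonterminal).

[Or [Or [Or [And [Not p]]] or [And [Not ( [Or [Or [And [Not q]]] or [And [Not p]]] )]]] or [And [Not q]]]

15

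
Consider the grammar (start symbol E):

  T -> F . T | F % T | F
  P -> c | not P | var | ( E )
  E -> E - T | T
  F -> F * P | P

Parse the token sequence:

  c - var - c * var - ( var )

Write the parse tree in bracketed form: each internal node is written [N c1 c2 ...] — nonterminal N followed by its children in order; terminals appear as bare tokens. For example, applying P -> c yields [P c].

[E [E [E [E [T [F [P c]]]] - [T [F [P var]]]] - [T [F [F [P c]] * [P var]]]] - [T [F [P ( [E [T [F [P var]]]] )]]]]

E
E - T
E - T - T
E - T - T - T
T - T - T - T
F - T - T - T
P - T - T - T
c - T - T - T
c - F - T - T
c - P - T - T
c - var - T - T
c - var - F - T
c - var - F * P - T
c - var - P * P - T
c - var - c * P - T
c - var - c * var - T
c - var - c * var - F
c - var - c * var - P
c - var - c * var - ( E )
c - var - c * var - ( T )
c - var - c * var - ( F )
c - var - c * var - ( P )
c - var - c * var - ( var )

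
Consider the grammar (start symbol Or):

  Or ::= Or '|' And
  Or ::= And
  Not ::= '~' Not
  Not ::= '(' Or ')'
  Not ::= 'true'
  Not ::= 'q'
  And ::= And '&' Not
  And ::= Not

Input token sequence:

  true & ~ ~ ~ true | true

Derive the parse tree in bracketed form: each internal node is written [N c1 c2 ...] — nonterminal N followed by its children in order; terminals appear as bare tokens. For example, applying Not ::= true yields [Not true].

Or
Or | And
And | And
And & Not | And
Not & Not | And
true & Not | And
true & ~ Not | And
true & ~ ~ Not | And
true & ~ ~ ~ Not | And
true & ~ ~ ~ true | And
true & ~ ~ ~ true | Not
true & ~ ~ ~ true | true

[Or [Or [And [And [Not true]] & [Not ~ [Not ~ [Not ~ [Not true]]]]]] | [And [Not true]]]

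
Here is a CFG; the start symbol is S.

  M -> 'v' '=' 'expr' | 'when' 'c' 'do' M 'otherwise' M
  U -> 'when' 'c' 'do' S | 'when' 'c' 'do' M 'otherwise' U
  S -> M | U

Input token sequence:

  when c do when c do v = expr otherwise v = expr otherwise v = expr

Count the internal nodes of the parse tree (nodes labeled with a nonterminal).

[S [M when c do [M when c do [M v = expr] otherwise [M v = expr]] otherwise [M v = expr]]]

6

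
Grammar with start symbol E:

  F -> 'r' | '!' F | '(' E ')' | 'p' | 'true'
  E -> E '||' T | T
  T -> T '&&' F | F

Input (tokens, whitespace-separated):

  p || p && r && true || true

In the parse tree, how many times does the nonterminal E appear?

3

[E [E [E [T [F p]]] || [T [T [T [F p]] && [F r]] && [F true]]] || [T [F true]]]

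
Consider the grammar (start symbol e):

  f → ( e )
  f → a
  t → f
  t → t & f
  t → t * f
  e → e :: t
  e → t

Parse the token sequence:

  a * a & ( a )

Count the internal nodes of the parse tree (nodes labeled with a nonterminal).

10

[e [t [t [t [f a]] * [f a]] & [f ( [e [t [f a]]] )]]]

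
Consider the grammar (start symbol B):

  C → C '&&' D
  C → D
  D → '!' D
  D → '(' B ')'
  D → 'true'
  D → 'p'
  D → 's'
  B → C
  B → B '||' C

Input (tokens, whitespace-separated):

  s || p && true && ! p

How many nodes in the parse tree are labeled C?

[B [B [C [D s]]] || [C [C [C [D p]] && [D true]] && [D ! [D p]]]]

4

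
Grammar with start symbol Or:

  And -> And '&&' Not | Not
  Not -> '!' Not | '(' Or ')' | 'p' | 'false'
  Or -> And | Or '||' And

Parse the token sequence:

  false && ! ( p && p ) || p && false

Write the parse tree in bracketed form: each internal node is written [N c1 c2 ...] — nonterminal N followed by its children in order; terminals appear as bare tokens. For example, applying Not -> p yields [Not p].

Or
Or || And
And || And
And && Not || And
Not && Not || And
false && Not || And
false && ! Not || And
false && ! ( Or ) || And
false && ! ( And ) || And
false && ! ( And && Not ) || And
false && ! ( Not && Not ) || And
false && ! ( p && Not ) || And
false && ! ( p && p ) || And
false && ! ( p && p ) || And && Not
false && ! ( p && p ) || Not && Not
false && ! ( p && p ) || p && Not
false && ! ( p && p ) || p && false

[Or [Or [And [And [Not false]] && [Not ! [Not ( [Or [And [And [Not p]] && [Not p]]] )]]]] || [And [And [Not p]] && [Not false]]]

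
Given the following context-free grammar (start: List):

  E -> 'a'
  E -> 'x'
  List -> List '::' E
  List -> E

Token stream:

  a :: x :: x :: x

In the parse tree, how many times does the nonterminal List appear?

[List [List [List [List [E a]] :: [E x]] :: [E x]] :: [E x]]

4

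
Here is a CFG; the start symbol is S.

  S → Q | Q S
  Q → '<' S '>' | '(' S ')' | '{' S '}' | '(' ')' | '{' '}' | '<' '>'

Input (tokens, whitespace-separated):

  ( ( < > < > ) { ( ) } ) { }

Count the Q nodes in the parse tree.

7

[S [Q ( [S [Q ( [S [Q < >] [S [Q < >]]] )] [S [Q { [S [Q ( )]] }]]] )] [S [Q { }]]]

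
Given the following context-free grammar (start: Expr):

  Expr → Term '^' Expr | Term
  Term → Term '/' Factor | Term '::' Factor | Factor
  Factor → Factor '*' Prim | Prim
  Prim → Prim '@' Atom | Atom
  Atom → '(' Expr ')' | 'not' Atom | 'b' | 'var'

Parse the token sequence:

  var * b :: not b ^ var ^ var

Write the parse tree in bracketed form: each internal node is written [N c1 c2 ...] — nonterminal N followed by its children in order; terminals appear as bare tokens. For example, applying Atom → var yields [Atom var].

[Expr [Term [Term [Factor [Factor [Prim [Atom var]]] * [Prim [Atom b]]]] :: [Factor [Prim [Atom not [Atom b]]]]] ^ [Expr [Term [Factor [Prim [Atom var]]]] ^ [Expr [Term [Factor [Prim [Atom var]]]]]]]

Expr
Term ^ Expr
Term :: Factor ^ Expr
Factor :: Factor ^ Expr
Factor * Prim :: Factor ^ Expr
Prim * Prim :: Factor ^ Expr
Atom * Prim :: Factor ^ Expr
var * Prim :: Factor ^ Expr
var * Atom :: Factor ^ Expr
var * b :: Factor ^ Expr
var * b :: Prim ^ Expr
var * b :: Atom ^ Expr
var * b :: not Atom ^ Expr
var * b :: not b ^ Expr
var * b :: not b ^ Term ^ Expr
var * b :: not b ^ Factor ^ Expr
var * b :: not b ^ Prim ^ Expr
var * b :: not b ^ Atom ^ Expr
var * b :: not b ^ var ^ Expr
var * b :: not b ^ var ^ Term
var * b :: not b ^ var ^ Factor
var * b :: not b ^ var ^ Prim
var * b :: not b ^ var ^ Atom
var * b :: not b ^ var ^ var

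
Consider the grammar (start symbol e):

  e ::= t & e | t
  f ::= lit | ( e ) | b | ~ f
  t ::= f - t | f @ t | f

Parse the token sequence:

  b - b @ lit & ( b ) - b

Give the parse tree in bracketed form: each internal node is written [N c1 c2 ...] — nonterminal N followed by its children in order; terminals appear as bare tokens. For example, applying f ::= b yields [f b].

e
t & e
f - t & e
b - t & e
b - f @ t & e
b - b @ t & e
b - b @ f & e
b - b @ lit & e
b - b @ lit & t
b - b @ lit & f - t
b - b @ lit & ( e ) - t
b - b @ lit & ( t ) - t
b - b @ lit & ( f ) - t
b - b @ lit & ( b ) - t
b - b @ lit & ( b ) - f
b - b @ lit & ( b ) - b

[e [t [f b] - [t [f b] @ [t [f lit]]]] & [e [t [f ( [e [t [f b]]] )] - [t [f b]]]]]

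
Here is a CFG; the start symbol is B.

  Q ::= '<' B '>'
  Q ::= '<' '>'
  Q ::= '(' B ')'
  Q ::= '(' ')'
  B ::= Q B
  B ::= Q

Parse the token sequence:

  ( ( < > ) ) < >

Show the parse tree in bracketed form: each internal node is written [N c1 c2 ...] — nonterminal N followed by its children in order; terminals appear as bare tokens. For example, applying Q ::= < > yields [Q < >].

[B [Q ( [B [Q ( [B [Q < >]] )]] )] [B [Q < >]]]

B
Q B
( B ) B
( Q ) B
( ( B ) ) B
( ( Q ) ) B
( ( < > ) ) B
( ( < > ) ) Q
( ( < > ) ) < >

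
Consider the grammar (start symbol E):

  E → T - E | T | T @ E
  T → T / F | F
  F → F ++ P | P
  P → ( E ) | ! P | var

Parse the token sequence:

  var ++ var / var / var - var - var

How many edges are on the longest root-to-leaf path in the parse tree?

[E [T [T [T [F [F [P var]] ++ [P var]]] / [F [P var]]] / [F [P var]]] - [E [T [F [P var]]] - [E [T [F [P var]]]]]]

7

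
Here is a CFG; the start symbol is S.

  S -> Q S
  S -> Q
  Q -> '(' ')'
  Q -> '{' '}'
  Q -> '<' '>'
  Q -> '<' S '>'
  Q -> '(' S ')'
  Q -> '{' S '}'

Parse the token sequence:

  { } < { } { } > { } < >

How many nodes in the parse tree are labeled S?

6

[S [Q { }] [S [Q < [S [Q { }] [S [Q { }]]] >] [S [Q { }] [S [Q < >]]]]]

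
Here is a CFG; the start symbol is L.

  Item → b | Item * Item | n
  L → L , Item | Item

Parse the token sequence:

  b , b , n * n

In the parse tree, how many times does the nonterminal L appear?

[L [L [L [Item b]] , [Item b]] , [Item [Item n] * [Item n]]]

3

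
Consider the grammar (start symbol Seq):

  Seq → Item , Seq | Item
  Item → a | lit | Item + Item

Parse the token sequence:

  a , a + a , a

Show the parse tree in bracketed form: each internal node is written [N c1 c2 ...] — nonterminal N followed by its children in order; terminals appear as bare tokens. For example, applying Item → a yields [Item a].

Seq
Item , Seq
a , Seq
a , Item , Seq
a , Item + Item , Seq
a , a + Item , Seq
a , a + a , Seq
a , a + a , Item
a , a + a , a

[Seq [Item a] , [Seq [Item [Item a] + [Item a]] , [Seq [Item a]]]]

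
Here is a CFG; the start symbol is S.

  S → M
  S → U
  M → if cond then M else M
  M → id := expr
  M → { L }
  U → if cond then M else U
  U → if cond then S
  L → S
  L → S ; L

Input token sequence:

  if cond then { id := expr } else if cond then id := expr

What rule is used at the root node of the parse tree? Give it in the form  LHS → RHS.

S → U

[S [U if cond then [M { [L [S [M id := expr]]] }] else [U if cond then [S [M id := expr]]]]]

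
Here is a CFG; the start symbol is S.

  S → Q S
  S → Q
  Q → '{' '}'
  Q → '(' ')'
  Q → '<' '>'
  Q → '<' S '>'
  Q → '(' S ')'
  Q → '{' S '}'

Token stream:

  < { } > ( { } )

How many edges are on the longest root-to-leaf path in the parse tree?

[S [Q < [S [Q { }]] >] [S [Q ( [S [Q { }]] )]]]

5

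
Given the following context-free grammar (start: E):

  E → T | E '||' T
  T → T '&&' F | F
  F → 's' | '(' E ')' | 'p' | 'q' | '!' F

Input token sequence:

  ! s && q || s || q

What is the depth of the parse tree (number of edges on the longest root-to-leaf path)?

7

[E [E [E [T [T [F ! [F s]]] && [F q]]] || [T [F s]]] || [T [F q]]]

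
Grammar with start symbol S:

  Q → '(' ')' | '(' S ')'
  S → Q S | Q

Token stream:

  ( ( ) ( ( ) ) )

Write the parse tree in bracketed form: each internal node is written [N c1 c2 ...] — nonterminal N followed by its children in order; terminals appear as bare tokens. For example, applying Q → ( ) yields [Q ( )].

S
Q
( S )
( Q S )
( ( ) S )
( ( ) Q )
( ( ) ( S ) )
( ( ) ( Q ) )
( ( ) ( ( ) ) )

[S [Q ( [S [Q ( )] [S [Q ( [S [Q ( )]] )]]] )]]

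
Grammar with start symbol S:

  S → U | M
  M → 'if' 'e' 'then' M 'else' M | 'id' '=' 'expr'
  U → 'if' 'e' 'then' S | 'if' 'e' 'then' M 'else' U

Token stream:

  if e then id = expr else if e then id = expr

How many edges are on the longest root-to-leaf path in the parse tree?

5

[S [U if e then [M id = expr] else [U if e then [S [M id = expr]]]]]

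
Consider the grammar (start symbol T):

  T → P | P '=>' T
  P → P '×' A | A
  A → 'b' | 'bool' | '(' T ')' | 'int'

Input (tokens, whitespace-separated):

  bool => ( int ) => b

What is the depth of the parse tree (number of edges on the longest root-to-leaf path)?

[T [P [A bool]] => [T [P [A ( [T [P [A int]]] )]] => [T [P [A b]]]]]

7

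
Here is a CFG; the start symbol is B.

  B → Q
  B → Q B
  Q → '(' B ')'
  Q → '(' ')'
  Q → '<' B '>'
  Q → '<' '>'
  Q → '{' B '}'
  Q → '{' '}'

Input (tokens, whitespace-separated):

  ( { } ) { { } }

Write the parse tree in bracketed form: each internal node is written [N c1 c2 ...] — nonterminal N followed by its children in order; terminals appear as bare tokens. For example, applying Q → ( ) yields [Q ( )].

[B [Q ( [B [Q { }]] )] [B [Q { [B [Q { }]] }]]]

B
Q B
( B ) B
( Q ) B
( { } ) B
( { } ) Q
( { } ) { B }
( { } ) { Q }
( { } ) { { } }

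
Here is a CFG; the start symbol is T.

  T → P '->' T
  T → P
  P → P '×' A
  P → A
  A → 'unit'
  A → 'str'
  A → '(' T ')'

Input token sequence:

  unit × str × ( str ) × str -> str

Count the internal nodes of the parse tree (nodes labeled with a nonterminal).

15

[T [P [P [P [P [A unit]] × [A str]] × [A ( [T [P [A str]]] )]] × [A str]] -> [T [P [A str]]]]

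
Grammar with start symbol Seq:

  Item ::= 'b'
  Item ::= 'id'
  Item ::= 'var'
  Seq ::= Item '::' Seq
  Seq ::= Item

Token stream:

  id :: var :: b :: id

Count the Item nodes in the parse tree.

4

[Seq [Item id] :: [Seq [Item var] :: [Seq [Item b] :: [Seq [Item id]]]]]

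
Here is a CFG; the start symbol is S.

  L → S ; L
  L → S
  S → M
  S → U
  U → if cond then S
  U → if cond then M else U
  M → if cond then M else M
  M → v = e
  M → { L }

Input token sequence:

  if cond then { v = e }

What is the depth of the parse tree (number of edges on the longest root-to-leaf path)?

[S [U if cond then [S [M { [L [S [M v = e]]] }]]]]

7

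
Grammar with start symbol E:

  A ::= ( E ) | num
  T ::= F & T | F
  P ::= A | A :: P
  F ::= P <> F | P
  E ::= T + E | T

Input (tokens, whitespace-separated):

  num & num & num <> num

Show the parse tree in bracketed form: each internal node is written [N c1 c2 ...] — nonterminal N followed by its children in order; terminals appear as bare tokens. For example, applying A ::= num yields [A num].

E
T
F & T
P & T
A & T
num & T
num & F & T
num & P & T
num & A & T
num & num & T
num & num & F
num & num & P <> F
num & num & A <> F
num & num & num <> F
num & num & num <> P
num & num & num <> A
num & num & num <> num

[E [T [F [P [A num]]] & [T [F [P [A num]]] & [T [F [P [A num]] <> [F [P [A num]]]]]]]]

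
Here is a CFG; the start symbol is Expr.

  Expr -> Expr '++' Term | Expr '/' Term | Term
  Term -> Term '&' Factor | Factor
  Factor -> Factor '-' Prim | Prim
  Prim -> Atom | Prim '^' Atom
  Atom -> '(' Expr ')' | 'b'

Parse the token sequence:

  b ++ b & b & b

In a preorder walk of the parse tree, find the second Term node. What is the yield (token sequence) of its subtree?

b & b & b

[Expr [Expr [Term [Factor [Prim [Atom b]]]]] ++ [Term [Term [Term [Factor [Prim [Atom b]]]] & [Factor [Prim [Atom b]]]] & [Factor [Prim [Atom b]]]]]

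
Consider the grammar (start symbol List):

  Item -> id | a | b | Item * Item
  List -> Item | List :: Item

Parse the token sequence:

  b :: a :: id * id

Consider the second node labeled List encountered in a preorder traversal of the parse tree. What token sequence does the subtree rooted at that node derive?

b :: a

[List [List [List [Item b]] :: [Item a]] :: [Item [Item id] * [Item id]]]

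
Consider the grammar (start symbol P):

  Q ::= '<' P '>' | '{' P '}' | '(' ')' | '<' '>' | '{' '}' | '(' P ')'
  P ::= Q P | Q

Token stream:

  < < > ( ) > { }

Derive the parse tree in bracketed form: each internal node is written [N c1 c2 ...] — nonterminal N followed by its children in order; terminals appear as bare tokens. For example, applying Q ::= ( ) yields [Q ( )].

[P [Q < [P [Q < >] [P [Q ( )]]] >] [P [Q { }]]]

P
Q P
< P > P
< Q P > P
< < > P > P
< < > Q > P
< < > ( ) > P
< < > ( ) > Q
< < > ( ) > { }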